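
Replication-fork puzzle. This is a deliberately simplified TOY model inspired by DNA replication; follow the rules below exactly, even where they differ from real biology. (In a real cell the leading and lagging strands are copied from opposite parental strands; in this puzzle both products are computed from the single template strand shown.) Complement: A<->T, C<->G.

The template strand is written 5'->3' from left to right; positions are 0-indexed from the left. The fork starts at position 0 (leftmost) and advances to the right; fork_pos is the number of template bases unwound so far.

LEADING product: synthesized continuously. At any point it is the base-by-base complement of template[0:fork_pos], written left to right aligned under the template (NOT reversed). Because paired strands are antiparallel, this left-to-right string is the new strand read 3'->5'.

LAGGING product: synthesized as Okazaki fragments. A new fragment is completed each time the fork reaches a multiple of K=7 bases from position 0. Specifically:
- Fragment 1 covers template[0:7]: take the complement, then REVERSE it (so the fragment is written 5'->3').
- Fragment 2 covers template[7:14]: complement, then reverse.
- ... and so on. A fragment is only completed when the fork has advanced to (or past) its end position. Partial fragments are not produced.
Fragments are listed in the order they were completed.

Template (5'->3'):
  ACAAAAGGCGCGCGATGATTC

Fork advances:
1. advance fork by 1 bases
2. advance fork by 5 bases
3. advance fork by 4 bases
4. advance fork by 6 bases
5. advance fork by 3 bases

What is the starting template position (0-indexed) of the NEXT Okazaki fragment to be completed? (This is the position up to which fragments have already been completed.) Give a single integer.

Answer: 14

Derivation:
Step 1: advance 1 -> fork_pos = 0 + 1 = 1. Next multiple of 7 is 7 (not reached); still 0 fragment(s).
Step 2: advance 5 -> fork_pos = 1 + 5 = 6. Next multiple of 7 is 7 (not reached); still 0 fragment(s).
Step 3: advance 4 -> fork_pos = 6 + 4 = 10. Reached multiple(s) of 7: 7 -> fragment 1 completed (1 total).
Step 4: advance 6 -> fork_pos = 10 + 6 = 16. Reached multiple(s) of 7: 14 -> fragment 2 completed (2 total).
Step 5: advance 3 -> fork_pos = 16 + 3 = 19. Next multiple of 7 is 21 (not reached); still 2 fragment(s).
2 fragment(s) completed, covering template[0:14] (2 x 7 = 14). The next fragment, fragment 3, covers template[14:21], so it starts at position 14.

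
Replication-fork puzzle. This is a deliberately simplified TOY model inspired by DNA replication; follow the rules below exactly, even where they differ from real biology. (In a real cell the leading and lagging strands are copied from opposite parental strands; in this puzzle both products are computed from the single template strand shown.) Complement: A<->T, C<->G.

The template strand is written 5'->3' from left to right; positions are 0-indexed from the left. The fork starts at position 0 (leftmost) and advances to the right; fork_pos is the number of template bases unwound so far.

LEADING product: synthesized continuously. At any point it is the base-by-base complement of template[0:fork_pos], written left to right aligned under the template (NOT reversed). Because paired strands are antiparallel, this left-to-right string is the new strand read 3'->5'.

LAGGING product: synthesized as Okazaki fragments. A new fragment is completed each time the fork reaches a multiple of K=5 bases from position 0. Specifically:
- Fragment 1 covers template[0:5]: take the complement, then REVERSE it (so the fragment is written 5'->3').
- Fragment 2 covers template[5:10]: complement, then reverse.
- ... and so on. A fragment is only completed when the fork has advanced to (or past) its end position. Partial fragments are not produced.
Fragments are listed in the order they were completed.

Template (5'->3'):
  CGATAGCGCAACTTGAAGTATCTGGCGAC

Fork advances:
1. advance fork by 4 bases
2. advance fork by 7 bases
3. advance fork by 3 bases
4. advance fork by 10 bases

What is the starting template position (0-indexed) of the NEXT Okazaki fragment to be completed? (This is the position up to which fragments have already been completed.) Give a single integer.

Answer: 20

Derivation:
Step 1: advance 4 -> fork_pos = 0 + 4 = 4. Next multiple of 5 is 5 (not reached); still 0 fragment(s).
Step 2: advance 7 -> fork_pos = 4 + 7 = 11. Reached multiple(s) of 5: 5, 10 -> fragments 1-2 completed (2 total).
Step 3: advance 3 -> fork_pos = 11 + 3 = 14. Next multiple of 5 is 15 (not reached); still 2 fragment(s).
Step 4: advance 10 -> fork_pos = 14 + 10 = 24. Reached multiple(s) of 5: 15, 20 -> fragments 3-4 completed (4 total).
4 fragment(s) completed, covering template[0:20] (4 x 5 = 20). The next fragment, fragment 5, covers template[20:25], so it starts at position 20.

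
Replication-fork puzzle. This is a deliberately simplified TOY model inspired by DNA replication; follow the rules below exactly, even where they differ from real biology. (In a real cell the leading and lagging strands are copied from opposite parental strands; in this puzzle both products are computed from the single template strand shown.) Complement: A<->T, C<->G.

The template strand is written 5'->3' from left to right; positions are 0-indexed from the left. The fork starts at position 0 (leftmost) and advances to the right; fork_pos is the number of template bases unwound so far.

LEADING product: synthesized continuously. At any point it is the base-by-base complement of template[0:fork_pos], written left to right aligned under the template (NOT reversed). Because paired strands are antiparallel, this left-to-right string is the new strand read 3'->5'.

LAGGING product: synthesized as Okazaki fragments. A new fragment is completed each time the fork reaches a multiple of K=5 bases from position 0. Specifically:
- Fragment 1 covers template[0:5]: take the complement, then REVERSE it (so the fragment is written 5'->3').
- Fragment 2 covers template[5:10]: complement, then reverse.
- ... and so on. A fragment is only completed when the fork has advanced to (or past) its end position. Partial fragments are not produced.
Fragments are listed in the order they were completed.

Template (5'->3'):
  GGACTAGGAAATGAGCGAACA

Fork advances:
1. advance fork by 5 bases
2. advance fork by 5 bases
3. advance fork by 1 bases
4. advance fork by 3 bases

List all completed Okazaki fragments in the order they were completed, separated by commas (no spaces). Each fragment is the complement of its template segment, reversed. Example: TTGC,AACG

Step 1: advance 5 -> fork_pos = 0 + 5 = 5. Reached multiple(s) of 5: 5 -> fragment 1 completed (1 total).
Step 2: advance 5 -> fork_pos = 5 + 5 = 10. Reached multiple(s) of 5: 10 -> fragment 2 completed (2 total).
Step 3: advance 1 -> fork_pos = 10 + 1 = 11. Next multiple of 5 is 15 (not reached); still 2 fragment(s).
Step 4: advance 3 -> fork_pos = 11 + 3 = 14. Next multiple of 5 is 15 (not reached); still 2 fragment(s).
Final fork_pos = 14, so 2 fragment(s) are complete. Build each: template segment -> complement -> reverse.
Fragment 1: template[0:5] = GGACT -> complement CCTGA -> reversed AGTCC
Fragment 2: template[5:10] = AGGAA -> complement TCCTT -> reversed TTCCT

Answer: AGTCC,TTCCT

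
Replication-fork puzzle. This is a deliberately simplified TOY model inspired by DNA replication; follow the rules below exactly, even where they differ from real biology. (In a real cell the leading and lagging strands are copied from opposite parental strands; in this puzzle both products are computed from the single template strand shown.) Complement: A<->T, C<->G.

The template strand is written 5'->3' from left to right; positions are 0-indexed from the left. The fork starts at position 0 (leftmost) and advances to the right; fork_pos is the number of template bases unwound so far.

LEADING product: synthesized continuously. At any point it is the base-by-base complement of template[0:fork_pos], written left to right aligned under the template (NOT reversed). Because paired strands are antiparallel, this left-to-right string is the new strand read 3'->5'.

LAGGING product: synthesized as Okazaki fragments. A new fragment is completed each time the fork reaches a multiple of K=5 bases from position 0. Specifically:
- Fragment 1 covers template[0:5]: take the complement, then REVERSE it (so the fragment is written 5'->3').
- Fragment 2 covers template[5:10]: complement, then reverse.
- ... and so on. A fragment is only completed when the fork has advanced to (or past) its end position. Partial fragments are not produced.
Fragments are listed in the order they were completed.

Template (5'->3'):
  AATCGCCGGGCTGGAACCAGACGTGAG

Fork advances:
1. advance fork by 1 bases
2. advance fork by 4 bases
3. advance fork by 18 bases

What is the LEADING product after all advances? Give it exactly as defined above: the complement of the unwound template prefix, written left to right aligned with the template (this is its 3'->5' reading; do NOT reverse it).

Step 1: advance 1 -> fork_pos = 0 + 1 = 1.
Step 2: advance 4 -> fork_pos = 1 + 4 = 5.
Step 3: advance 18 -> fork_pos = 5 + 18 = 23.
Unwound prefix: template[0:23] = AATCGCCGGGCTGGAACCAGACG
Complement it base by base (A<->T, C<->G), keeping left-to-right order:
  [0:5] AATCG -> TTAGC
  [5:10] CCGGG -> GGCCC
  [10:15] CTGGA -> GACCT
  [15:20] ACCAG -> TGGTC
  [20:23] ACG -> TGC
Concatenate: TTAGCGGCCCGACCTTGGTCTGC (length 23; written aligned with the template, i.e. 3'->5').

Answer: TTAGCGGCCCGACCTTGGTCTGC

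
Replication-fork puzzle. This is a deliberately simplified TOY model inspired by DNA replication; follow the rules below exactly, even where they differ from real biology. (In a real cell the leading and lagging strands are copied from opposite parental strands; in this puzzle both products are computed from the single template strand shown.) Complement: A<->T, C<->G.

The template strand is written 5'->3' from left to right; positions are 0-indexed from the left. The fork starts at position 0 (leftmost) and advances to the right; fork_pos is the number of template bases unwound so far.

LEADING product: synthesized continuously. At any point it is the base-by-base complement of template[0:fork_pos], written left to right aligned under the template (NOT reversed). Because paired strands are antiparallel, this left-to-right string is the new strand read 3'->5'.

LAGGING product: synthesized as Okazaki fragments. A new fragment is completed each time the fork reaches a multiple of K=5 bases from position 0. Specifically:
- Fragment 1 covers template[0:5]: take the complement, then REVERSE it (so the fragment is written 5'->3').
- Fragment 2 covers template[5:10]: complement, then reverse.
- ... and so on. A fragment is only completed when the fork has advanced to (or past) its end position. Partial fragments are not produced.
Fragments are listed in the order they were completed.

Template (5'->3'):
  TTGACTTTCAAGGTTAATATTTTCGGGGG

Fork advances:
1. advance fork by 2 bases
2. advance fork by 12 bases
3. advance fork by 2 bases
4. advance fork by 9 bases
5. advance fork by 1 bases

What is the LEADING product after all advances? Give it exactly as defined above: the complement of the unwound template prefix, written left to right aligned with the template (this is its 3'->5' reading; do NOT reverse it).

Answer: AACTGAAAGTTCCAATTATAAAAGCC

Derivation:
Step 1: advance 2 -> fork_pos = 0 + 2 = 2.
Step 2: advance 12 -> fork_pos = 2 + 12 = 14.
Step 3: advance 2 -> fork_pos = 14 + 2 = 16.
Step 4: advance 9 -> fork_pos = 16 + 9 = 25.
Step 5: advance 1 -> fork_pos = 25 + 1 = 26.
Unwound prefix: template[0:26] = TTGACTTTCAAGGTTAATATTTTCGG
Complement it base by base (A<->T, C<->G), keeping left-to-right order:
  [0:5] TTGAC -> AACTG
  [5:10] TTTCA -> AAAGT
  [10:15] AGGTT -> TCCAA
  [15:20] AATAT -> TTATA
  [20:25] TTTCG -> AAAGC
  [25:26] G -> C
Concatenate: AACTGAAAGTTCCAATTATAAAAGCC (length 26; written aligned with the template, i.e. 3'->5').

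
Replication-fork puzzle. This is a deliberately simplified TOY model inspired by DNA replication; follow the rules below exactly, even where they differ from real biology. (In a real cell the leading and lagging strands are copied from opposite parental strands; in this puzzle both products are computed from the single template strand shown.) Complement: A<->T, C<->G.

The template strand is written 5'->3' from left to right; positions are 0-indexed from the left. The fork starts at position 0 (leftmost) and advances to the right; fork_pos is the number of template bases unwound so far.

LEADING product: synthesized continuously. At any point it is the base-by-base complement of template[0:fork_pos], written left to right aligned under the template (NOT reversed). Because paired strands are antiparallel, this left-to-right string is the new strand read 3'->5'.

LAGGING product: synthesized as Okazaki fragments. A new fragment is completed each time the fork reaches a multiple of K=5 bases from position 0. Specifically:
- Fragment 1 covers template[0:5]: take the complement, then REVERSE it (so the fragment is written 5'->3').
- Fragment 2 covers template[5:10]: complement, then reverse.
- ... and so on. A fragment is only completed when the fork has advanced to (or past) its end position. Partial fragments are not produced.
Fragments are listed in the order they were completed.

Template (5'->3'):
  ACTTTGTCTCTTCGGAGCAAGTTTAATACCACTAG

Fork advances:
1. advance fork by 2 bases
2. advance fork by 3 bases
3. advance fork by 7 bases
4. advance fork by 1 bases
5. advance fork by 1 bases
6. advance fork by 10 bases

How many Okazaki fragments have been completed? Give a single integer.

Answer: 4

Derivation:
Step 1: advance 2 -> fork_pos = 0 + 2 = 2. Next multiple of 5 is 5 (not reached); still 0 fragment(s).
Step 2: advance 3 -> fork_pos = 2 + 3 = 5. Reached multiple(s) of 5: 5 -> fragment 1 completed (1 total).
Step 3: advance 7 -> fork_pos = 5 + 7 = 12. Reached multiple(s) of 5: 10 -> fragment 2 completed (2 total).
Step 4: advance 1 -> fork_pos = 12 + 1 = 13. Next multiple of 5 is 15 (not reached); still 2 fragment(s).
Step 5: advance 1 -> fork_pos = 13 + 1 = 14. Next multiple of 5 is 15 (not reached); still 2 fragment(s).
Step 6: advance 10 -> fork_pos = 14 + 10 = 24. Reached multiple(s) of 5: 15, 20 -> fragments 3-4 completed (4 total).
Check: final fork_pos = 24; the multiples of 5 that are <= 24 are 5..20 -> 24 // 5 = 4 completed fragment(s).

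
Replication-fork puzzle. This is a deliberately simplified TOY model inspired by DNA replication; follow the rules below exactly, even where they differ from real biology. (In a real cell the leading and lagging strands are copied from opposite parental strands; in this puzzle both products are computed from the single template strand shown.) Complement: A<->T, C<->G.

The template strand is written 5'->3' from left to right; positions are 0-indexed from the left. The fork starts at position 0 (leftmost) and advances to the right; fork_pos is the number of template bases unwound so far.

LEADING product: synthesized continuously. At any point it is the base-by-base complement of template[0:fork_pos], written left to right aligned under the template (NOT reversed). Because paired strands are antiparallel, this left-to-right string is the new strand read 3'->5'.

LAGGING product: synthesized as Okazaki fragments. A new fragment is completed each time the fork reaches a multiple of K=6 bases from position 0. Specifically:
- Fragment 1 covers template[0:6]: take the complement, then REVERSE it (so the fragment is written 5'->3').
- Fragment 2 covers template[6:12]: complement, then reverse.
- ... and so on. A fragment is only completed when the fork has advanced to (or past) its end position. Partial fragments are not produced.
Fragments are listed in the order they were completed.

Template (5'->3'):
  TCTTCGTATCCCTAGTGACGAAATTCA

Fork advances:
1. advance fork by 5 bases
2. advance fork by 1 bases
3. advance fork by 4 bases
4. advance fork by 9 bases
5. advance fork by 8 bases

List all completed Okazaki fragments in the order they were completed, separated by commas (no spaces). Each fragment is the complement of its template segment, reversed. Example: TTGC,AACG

Answer: CGAAGA,GGGATA,TCACTA,ATTTCG

Derivation:
Step 1: advance 5 -> fork_pos = 0 + 5 = 5. Next multiple of 6 is 6 (not reached); still 0 fragment(s).
Step 2: advance 1 -> fork_pos = 5 + 1 = 6. Reached multiple(s) of 6: 6 -> fragment 1 completed (1 total).
Step 3: advance 4 -> fork_pos = 6 + 4 = 10. Next multiple of 6 is 12 (not reached); still 1 fragment(s).
Step 4: advance 9 -> fork_pos = 10 + 9 = 19. Reached multiple(s) of 6: 12, 18 -> fragments 2-3 completed (3 total).
Step 5: advance 8 -> fork_pos = 19 + 8 = 27. Reached multiple(s) of 6: 24 -> fragment 4 completed (4 total).
Final fork_pos = 27, so 4 fragment(s) are complete. Build each: template segment -> complement -> reverse.
Fragment 1: template[0:6] = TCTTCG -> complement AGAAGC -> reversed CGAAGA
Fragment 2: template[6:12] = TATCCC -> complement ATAGGG -> reversed GGGATA
Fragment 3: template[12:18] = TAGTGA -> complement ATCACT -> reversed TCACTA
Fragment 4: template[18:24] = CGAAAT -> complement GCTTTA -> reversed ATTTCG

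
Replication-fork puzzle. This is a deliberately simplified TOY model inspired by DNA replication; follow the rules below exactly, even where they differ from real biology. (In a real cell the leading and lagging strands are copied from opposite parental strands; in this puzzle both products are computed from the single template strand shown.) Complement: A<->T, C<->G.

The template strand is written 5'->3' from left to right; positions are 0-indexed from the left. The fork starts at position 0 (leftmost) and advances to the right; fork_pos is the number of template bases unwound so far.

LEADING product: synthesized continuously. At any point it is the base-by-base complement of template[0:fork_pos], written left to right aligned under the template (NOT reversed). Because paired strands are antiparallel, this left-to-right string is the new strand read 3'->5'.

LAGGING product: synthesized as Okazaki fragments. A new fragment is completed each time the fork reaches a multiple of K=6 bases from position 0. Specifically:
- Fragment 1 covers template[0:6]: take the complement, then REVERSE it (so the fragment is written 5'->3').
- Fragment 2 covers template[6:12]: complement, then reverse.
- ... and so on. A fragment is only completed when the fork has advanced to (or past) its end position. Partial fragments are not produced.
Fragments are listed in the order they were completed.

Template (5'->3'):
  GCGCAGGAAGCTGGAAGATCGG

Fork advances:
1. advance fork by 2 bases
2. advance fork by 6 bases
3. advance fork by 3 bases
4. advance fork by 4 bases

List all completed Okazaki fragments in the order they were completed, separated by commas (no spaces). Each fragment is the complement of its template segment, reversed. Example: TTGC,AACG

Step 1: advance 2 -> fork_pos = 0 + 2 = 2. Next multiple of 6 is 6 (not reached); still 0 fragment(s).
Step 2: advance 6 -> fork_pos = 2 + 6 = 8. Reached multiple(s) of 6: 6 -> fragment 1 completed (1 total).
Step 3: advance 3 -> fork_pos = 8 + 3 = 11. Next multiple of 6 is 12 (not reached); still 1 fragment(s).
Step 4: advance 4 -> fork_pos = 11 + 4 = 15. Reached multiple(s) of 6: 12 -> fragment 2 completed (2 total).
Final fork_pos = 15, so 2 fragment(s) are complete. Build each: template segment -> complement -> reverse.
Fragment 1: template[0:6] = GCGCAG -> complement CGCGTC -> reversed CTGCGC
Fragment 2: template[6:12] = GAAGCT -> complement CTTCGA -> reversed AGCTTC

Answer: CTGCGC,AGCTTC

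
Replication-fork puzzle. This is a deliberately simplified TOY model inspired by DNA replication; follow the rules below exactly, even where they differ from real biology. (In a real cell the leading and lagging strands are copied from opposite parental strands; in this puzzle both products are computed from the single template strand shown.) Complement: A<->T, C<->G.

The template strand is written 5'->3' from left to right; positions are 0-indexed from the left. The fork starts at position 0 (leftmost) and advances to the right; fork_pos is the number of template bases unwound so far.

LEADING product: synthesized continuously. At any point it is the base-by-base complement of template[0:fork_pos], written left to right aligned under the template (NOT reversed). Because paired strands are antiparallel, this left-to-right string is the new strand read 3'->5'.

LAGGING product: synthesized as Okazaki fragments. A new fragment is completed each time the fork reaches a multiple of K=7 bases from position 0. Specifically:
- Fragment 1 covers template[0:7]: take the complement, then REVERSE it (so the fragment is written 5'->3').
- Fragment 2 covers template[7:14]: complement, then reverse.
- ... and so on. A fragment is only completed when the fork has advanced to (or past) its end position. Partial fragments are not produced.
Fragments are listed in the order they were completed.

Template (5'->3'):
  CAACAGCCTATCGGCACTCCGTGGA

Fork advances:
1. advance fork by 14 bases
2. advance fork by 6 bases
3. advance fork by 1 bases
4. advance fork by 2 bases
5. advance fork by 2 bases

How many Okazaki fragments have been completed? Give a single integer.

Step 1: advance 14 -> fork_pos = 0 + 14 = 14. Reached multiple(s) of 7: 7, 14 -> fragments 1-2 completed (2 total).
Step 2: advance 6 -> fork_pos = 14 + 6 = 20. Next multiple of 7 is 21 (not reached); still 2 fragment(s).
Step 3: advance 1 -> fork_pos = 20 + 1 = 21. Reached multiple(s) of 7: 21 -> fragment 3 completed (3 total).
Step 4: advance 2 -> fork_pos = 21 + 2 = 23. Next multiple of 7 is 28 (not reached); still 3 fragment(s).
Step 5: advance 2 -> fork_pos = 23 + 2 = 25. Next multiple of 7 is 28 (not reached); still 3 fragment(s).
Check: final fork_pos = 25; the multiples of 7 that are <= 25 are 7..21 -> 25 // 7 = 3 completed fragment(s).

Answer: 3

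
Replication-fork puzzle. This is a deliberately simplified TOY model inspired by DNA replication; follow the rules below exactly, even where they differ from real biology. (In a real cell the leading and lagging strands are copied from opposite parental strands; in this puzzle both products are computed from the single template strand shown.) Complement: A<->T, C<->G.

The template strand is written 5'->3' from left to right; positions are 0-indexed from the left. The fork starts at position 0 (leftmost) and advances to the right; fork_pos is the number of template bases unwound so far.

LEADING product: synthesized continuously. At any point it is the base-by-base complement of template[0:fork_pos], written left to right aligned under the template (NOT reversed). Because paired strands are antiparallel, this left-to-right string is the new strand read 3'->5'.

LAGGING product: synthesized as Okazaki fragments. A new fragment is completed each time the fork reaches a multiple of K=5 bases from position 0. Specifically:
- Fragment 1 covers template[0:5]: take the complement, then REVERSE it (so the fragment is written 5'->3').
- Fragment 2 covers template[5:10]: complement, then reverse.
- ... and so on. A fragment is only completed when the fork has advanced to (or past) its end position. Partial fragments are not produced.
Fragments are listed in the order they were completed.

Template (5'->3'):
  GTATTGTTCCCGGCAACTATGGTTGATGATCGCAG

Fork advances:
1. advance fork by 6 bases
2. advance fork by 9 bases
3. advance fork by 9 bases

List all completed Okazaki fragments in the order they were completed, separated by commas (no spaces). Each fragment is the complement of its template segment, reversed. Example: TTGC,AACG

Answer: AATAC,GGAAC,TGCCG,ATAGT

Derivation:
Step 1: advance 6 -> fork_pos = 0 + 6 = 6. Reached multiple(s) of 5: 5 -> fragment 1 completed (1 total).
Step 2: advance 9 -> fork_pos = 6 + 9 = 15. Reached multiple(s) of 5: 10, 15 -> fragments 2-3 completed (3 total).
Step 3: advance 9 -> fork_pos = 15 + 9 = 24. Reached multiple(s) of 5: 20 -> fragment 4 completed (4 total).
Final fork_pos = 24, so 4 fragment(s) are complete. Build each: template segment -> complement -> reverse.
Fragment 1: template[0:5] = GTATT -> complement CATAA -> reversed AATAC
Fragment 2: template[5:10] = GTTCC -> complement CAAGG -> reversed GGAAC
Fragment 3: template[10:15] = CGGCA -> complement GCCGT -> reversed TGCCG
Fragment 4: template[15:20] = ACTAT -> complement TGATA -> reversed ATAGT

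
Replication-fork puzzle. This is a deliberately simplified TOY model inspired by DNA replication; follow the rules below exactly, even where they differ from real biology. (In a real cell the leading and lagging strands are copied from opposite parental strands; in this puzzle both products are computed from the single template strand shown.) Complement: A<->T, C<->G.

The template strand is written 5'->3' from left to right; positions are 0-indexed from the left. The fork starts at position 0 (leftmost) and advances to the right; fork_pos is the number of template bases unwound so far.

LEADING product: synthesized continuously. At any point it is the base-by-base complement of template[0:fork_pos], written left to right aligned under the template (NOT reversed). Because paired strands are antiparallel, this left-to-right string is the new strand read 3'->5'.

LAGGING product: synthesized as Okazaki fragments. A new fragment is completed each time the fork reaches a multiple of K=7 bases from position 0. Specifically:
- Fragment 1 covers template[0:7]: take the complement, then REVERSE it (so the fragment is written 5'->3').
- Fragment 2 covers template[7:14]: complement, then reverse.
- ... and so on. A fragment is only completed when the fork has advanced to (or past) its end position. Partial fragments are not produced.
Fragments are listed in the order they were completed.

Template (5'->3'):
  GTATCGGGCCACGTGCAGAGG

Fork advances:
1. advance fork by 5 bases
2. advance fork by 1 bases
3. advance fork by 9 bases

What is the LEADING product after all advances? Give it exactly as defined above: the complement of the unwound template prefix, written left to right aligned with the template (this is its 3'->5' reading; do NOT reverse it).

Answer: CATAGCCCGGTGCAC

Derivation:
Step 1: advance 5 -> fork_pos = 0 + 5 = 5.
Step 2: advance 1 -> fork_pos = 5 + 1 = 6.
Step 3: advance 9 -> fork_pos = 6 + 9 = 15.
Unwound prefix: template[0:15] = GTATCGGGCCACGTG
Complement it base by base (A<->T, C<->G), keeping left-to-right order:
  [0:5] GTATC -> CATAG
  [5:10] GGGCC -> CCCGG
  [10:15] ACGTG -> TGCAC
Concatenate: CATAGCCCGGTGCAC (length 15; written aligned with the template, i.e. 3'->5').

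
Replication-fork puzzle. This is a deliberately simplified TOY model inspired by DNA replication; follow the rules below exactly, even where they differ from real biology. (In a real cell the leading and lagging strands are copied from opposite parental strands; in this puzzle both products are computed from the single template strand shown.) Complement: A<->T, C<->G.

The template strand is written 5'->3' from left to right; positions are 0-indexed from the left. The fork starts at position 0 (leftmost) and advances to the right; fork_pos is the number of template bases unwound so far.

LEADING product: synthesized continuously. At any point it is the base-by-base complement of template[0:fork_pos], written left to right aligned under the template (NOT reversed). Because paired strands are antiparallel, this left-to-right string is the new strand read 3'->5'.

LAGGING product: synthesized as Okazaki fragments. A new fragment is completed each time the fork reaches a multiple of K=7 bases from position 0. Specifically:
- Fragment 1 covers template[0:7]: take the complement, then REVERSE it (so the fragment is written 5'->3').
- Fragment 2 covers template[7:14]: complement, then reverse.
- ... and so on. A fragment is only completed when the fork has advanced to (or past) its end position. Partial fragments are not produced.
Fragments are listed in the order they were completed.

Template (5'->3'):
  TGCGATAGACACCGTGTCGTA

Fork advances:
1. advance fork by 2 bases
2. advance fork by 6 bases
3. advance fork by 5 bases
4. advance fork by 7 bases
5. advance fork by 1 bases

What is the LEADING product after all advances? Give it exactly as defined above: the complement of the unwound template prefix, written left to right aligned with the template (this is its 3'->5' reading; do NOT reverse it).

Answer: ACGCTATCTGTGGCACAGCAT

Derivation:
Step 1: advance 2 -> fork_pos = 0 + 2 = 2.
Step 2: advance 6 -> fork_pos = 2 + 6 = 8.
Step 3: advance 5 -> fork_pos = 8 + 5 = 13.
Step 4: advance 7 -> fork_pos = 13 + 7 = 20.
Step 5: advance 1 -> fork_pos = 20 + 1 = 21.
Unwound prefix: template[0:21] = TGCGATAGACACCGTGTCGTA
Complement it base by base (A<->T, C<->G), keeping left-to-right order:
  [0:5] TGCGA -> ACGCT
  [5:10] TAGAC -> ATCTG
  [10:15] ACCGT -> TGGCA
  [15:20] GTCGT -> CAGCA
  [20:21] A -> T
Concatenate: ACGCTATCTGTGGCACAGCAT (length 21; written aligned with the template, i.e. 3'->5').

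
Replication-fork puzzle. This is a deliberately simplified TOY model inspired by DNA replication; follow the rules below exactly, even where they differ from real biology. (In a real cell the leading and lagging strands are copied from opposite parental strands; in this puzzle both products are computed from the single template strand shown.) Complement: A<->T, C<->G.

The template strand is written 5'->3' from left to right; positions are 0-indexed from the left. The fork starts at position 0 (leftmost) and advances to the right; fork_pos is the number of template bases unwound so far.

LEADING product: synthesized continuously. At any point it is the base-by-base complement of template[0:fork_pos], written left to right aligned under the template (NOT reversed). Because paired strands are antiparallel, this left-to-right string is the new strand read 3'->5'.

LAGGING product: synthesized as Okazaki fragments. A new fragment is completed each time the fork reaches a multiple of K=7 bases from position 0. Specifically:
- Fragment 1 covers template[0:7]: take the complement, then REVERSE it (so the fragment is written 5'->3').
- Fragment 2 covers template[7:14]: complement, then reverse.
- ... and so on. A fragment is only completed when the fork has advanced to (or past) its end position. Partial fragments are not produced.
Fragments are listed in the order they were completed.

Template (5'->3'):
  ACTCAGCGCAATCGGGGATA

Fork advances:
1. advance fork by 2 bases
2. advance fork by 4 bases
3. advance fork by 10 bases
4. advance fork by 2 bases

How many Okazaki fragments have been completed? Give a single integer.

Answer: 2

Derivation:
Step 1: advance 2 -> fork_pos = 0 + 2 = 2. Next multiple of 7 is 7 (not reached); still 0 fragment(s).
Step 2: advance 4 -> fork_pos = 2 + 4 = 6. Next multiple of 7 is 7 (not reached); still 0 fragment(s).
Step 3: advance 10 -> fork_pos = 6 + 10 = 16. Reached multiple(s) of 7: 7, 14 -> fragments 1-2 completed (2 total).
Step 4: advance 2 -> fork_pos = 16 + 2 = 18. Next multiple of 7 is 21 (not reached); still 2 fragment(s).
Check: final fork_pos = 18; the multiples of 7 that are <= 18 are 7..14 -> 18 // 7 = 2 completed fragment(s).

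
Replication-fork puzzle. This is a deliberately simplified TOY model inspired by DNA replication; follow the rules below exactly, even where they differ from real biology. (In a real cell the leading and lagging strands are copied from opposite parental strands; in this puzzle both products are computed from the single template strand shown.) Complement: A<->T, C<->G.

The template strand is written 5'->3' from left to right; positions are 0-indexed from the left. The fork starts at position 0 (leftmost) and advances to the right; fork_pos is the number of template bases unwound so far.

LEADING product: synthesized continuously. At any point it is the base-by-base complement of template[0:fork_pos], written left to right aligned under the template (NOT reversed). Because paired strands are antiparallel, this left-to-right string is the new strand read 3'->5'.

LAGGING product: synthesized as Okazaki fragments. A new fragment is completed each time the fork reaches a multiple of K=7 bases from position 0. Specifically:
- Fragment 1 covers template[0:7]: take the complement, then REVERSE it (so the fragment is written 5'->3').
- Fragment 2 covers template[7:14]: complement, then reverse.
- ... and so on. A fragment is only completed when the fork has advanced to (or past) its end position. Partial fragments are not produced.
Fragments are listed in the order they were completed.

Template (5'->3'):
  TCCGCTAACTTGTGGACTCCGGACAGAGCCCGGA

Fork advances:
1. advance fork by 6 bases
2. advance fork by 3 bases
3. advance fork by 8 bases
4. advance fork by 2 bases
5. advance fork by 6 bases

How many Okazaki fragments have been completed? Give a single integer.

Answer: 3

Derivation:
Step 1: advance 6 -> fork_pos = 0 + 6 = 6. Next multiple of 7 is 7 (not reached); still 0 fragment(s).
Step 2: advance 3 -> fork_pos = 6 + 3 = 9. Reached multiple(s) of 7: 7 -> fragment 1 completed (1 total).
Step 3: advance 8 -> fork_pos = 9 + 8 = 17. Reached multiple(s) of 7: 14 -> fragment 2 completed (2 total).
Step 4: advance 2 -> fork_pos = 17 + 2 = 19. Next multiple of 7 is 21 (not reached); still 2 fragment(s).
Step 5: advance 6 -> fork_pos = 19 + 6 = 25. Reached multiple(s) of 7: 21 -> fragment 3 completed (3 total).
Check: final fork_pos = 25; the multiples of 7 that are <= 25 are 7..21 -> 25 // 7 = 3 completed fragment(s).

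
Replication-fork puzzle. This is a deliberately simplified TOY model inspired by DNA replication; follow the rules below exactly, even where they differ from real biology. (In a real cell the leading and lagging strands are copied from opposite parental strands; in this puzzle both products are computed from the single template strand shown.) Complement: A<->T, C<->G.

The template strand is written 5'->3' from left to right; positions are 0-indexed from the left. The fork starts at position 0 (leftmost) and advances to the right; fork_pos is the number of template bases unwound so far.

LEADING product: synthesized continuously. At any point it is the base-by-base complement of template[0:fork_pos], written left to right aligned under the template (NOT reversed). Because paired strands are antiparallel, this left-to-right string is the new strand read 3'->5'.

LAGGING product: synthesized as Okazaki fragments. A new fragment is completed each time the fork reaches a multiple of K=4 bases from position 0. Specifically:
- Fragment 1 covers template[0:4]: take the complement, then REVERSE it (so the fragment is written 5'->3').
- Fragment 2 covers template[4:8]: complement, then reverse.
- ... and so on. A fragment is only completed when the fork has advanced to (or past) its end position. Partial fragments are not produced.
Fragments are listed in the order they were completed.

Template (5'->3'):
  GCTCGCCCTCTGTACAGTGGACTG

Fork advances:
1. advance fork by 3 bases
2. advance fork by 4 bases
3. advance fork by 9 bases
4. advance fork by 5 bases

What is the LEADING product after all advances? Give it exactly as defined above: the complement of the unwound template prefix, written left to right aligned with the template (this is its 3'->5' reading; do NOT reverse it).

Step 1: advance 3 -> fork_pos = 0 + 3 = 3.
Step 2: advance 4 -> fork_pos = 3 + 4 = 7.
Step 3: advance 9 -> fork_pos = 7 + 9 = 16.
Step 4: advance 5 -> fork_pos = 16 + 5 = 21.
Unwound prefix: template[0:21] = GCTCGCCCTCTGTACAGTGGA
Complement it base by base (A<->T, C<->G), keeping left-to-right order:
  [0:5] GCTCG -> CGAGC
  [5:10] CCCTC -> GGGAG
  [10:15] TGTAC -> ACATG
  [15:20] AGTGG -> TCACC
  [20:21] A -> T
Concatenate: CGAGCGGGAGACATGTCACCT (length 21; written aligned with the template, i.e. 3'->5').

Answer: CGAGCGGGAGACATGTCACCT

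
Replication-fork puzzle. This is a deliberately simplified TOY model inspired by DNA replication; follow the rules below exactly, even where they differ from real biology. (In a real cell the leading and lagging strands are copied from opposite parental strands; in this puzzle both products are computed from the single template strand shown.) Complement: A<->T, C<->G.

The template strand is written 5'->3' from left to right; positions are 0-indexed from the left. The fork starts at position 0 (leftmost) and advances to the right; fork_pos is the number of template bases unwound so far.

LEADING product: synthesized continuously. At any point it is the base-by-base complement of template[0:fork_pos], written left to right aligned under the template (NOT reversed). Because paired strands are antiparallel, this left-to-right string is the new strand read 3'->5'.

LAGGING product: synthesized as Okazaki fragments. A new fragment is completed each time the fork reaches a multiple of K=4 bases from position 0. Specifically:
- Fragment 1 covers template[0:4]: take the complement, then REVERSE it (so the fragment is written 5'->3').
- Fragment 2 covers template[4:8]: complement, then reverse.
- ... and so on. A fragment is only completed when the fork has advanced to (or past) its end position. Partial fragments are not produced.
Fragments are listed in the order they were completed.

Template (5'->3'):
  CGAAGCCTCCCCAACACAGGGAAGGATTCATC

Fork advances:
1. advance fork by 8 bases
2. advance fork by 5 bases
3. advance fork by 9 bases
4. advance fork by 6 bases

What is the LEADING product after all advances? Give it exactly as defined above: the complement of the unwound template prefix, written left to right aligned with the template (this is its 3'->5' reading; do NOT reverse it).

Step 1: advance 8 -> fork_pos = 0 + 8 = 8.
Step 2: advance 5 -> fork_pos = 8 + 5 = 13.
Step 3: advance 9 -> fork_pos = 13 + 9 = 22.
Step 4: advance 6 -> fork_pos = 22 + 6 = 28.
Unwound prefix: template[0:28] = CGAAGCCTCCCCAACACAGGGAAGGATT
Complement it base by base (A<->T, C<->G), keeping left-to-right order:
  [0:5] CGAAG -> GCTTC
  [5:10] CCTCC -> GGAGG
  [10:15] CCAAC -> GGTTG
  [15:20] ACAGG -> TGTCC
  [20:25] GAAGG -> CTTCC
  [25:28] ATT -> TAA
Concatenate: GCTTCGGAGGGGTTGTGTCCCTTCCTAA (length 28; written aligned with the template, i.e. 3'->5').

Answer: GCTTCGGAGGGGTTGTGTCCCTTCCTAA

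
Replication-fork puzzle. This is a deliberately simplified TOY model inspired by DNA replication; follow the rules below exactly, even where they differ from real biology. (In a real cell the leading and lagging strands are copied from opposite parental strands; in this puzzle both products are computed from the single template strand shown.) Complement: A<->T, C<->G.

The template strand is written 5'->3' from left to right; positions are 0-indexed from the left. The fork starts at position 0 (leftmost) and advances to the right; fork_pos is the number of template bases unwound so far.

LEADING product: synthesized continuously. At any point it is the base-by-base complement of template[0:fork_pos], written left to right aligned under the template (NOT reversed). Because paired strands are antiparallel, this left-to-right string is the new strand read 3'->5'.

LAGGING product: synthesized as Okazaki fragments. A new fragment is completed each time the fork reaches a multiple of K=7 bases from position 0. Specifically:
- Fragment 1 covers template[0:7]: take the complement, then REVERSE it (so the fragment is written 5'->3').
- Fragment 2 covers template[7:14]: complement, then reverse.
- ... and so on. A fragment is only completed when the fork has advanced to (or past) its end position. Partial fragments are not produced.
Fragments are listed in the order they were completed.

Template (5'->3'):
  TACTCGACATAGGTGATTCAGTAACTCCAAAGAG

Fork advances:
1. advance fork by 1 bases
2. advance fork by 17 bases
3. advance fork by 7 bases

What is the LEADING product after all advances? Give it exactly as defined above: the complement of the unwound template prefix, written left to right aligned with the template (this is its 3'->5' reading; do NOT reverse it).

Answer: ATGAGCTGTATCCACTAAGTCATTG

Derivation:
Step 1: advance 1 -> fork_pos = 0 + 1 = 1.
Step 2: advance 17 -> fork_pos = 1 + 17 = 18.
Step 3: advance 7 -> fork_pos = 18 + 7 = 25.
Unwound prefix: template[0:25] = TACTCGACATAGGTGATTCAGTAAC
Complement it base by base (A<->T, C<->G), keeping left-to-right order:
  [0:5] TACTC -> ATGAG
  [5:10] GACAT -> CTGTA
  [10:15] AGGTG -> TCCAC
  [15:20] ATTCA -> TAAGT
  [20:25] GTAAC -> CATTG
Concatenate: ATGAGCTGTATCCACTAAGTCATTG (length 25; written aligned with the template, i.e. 3'->5').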